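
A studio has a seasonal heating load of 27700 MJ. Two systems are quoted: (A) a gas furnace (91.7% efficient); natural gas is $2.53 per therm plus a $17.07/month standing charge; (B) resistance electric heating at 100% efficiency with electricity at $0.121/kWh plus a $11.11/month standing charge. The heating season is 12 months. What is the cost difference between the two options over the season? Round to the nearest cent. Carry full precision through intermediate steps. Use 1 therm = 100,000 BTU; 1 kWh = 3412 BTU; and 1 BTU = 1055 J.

$135.20

Heat load = 27700 MJ = 27,700,000,000 J / 1055 = 26,255,924 BTU
Gas: input = 26,255,924 / 0.917 = 28,632,415 BTU = 286.3 therm → 286.3 × $2.53 = $724.40; + 12 × $17.07 standing = $929.24
Electric: 26,255,924 BTU / 3412 = 7,695 kWh → × $0.121 = $931.12; + 12 × $11.11 standing = $1,064.44
Difference = |$929.24 − $1,064.44| = $135.20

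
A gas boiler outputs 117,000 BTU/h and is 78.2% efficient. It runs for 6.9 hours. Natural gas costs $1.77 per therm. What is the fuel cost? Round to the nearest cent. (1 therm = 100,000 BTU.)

Heat delivered = 117,000 BTU/h × 6.9 h = 807,300 BTU
Gas input = 807,300 / 0.782 = 1,032,353 BTU
= 1,032,353 / 100,000 = 10.32 therm
Cost = 10.32 × $1.77/therm = $18.27

$18.27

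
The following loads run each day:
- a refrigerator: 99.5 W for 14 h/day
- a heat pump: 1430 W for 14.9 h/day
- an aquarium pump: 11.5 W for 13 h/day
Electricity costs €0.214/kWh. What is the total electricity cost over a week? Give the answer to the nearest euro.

refrigerator: 99.5 W × 14 h × 7 d = 9,751 Wh = 9.751 kWh
heat pump: 1430 W × 14.9 h × 7 d = 149,149 Wh = 149.1 kWh
aquarium pump: 11.5 W × 13 h × 7 d = 1,046 Wh = 1.046 kWh
Total energy = 9.751 + 149.1 + 1.046 = 159.9 kWh
Cost = 159.9 kWh × €0.214 = €34.23 ≈ €34

€34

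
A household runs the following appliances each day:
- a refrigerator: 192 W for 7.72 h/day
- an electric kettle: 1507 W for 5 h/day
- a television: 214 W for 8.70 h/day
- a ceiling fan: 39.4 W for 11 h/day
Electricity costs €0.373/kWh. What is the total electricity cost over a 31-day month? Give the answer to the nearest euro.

refrigerator: 192 W × 7.72 h × 31 d = 45,949 Wh = 45.95 kWh
electric kettle: 1507 W × 5 h × 31 d = 233,585 Wh = 233.6 kWh
television: 214 W × 8.70 h × 31 d = 57,716 Wh = 57.72 kWh
ceiling fan: 39.4 W × 11 h × 31 d = 13,435 Wh = 13.44 kWh
Total energy = 45.95 + 233.6 + 57.72 + 13.44 = 350.7 kWh
Cost = 350.7 kWh × €0.373 = €130.81 ≈ €131

€131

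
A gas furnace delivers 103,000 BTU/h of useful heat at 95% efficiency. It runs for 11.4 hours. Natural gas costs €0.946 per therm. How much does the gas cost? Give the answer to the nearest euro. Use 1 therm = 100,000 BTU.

€12

Heat delivered = 103,000 BTU/h × 11.4 h = 1,174,200 BTU
Gas input = 1,174,200 / 0.95 = 1,236,000 BTU
= 1,236,000 / 100,000 = 12.36 therm
Cost = 12.36 × €0.946/therm = €11.69 ≈ €12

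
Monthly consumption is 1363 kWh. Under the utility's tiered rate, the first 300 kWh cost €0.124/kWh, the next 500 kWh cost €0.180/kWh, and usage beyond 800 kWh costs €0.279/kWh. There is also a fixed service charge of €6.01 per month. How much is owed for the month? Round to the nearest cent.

€290.29

First 300 kWh × €0.124 = €37.20
Next 500 kWh × €0.180 = €90.00
Remaining 563 kWh × €0.279 = €157.08
Energy charge = €284.28; + service €6.01 = €290.29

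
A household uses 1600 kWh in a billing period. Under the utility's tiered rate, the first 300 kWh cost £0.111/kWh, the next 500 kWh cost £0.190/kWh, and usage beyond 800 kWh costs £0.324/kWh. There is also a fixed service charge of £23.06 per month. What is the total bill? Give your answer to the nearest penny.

£410.56

First 300 kWh × £0.111 = £33.30
Next 500 kWh × £0.190 = £95.00
Remaining 800 kWh × £0.324 = £259.20
Energy charge = £387.50; + service £23.06 = £410.56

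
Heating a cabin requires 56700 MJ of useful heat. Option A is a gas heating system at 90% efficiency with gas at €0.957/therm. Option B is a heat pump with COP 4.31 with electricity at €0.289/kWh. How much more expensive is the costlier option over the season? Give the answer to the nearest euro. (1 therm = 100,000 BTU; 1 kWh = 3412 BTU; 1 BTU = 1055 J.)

Heat load = 56700 MJ = 56,700,000,000 J / 1055 = 53,744,076 BTU
Gas: input = 53,744,076 / 0.90 = 59,715,640 BTU = 597.2 therm → 597.2 × €0.957 = €571.48
Heat pump: 53,744,076 BTU / 3412 = 15,750 kWh heat; / 4.31 = 3,655 kWh in → × €0.289 = €1,056.19
Difference = |€571.48 − €1,056.19| = €484.71 ≈ €485

€485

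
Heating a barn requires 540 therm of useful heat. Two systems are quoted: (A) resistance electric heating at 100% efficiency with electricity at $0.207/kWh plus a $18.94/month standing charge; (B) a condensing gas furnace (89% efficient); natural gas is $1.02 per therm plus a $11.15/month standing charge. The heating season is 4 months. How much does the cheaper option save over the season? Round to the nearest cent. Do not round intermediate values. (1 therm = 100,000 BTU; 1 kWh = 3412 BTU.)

$2688.37

Heat load = 540 therm × 100,000 = 54,000,000 BTU
Gas: input = 54,000,000 / 0.89 = 60,674,157 BTU = 606.7 therm → 606.7 × $1.02 = $618.88; + 4 × $11.15 standing = $663.48
Electric: 54,000,000 BTU / 3412 = 15,830 kWh → × $0.207 = $3,276.08; + 4 × $18.94 standing = $3,351.84
Difference = |$663.48 − $3,351.84| = $2,688.37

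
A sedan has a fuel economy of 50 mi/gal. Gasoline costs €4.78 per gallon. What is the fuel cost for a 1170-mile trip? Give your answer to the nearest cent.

€111.85

Fuel = 1170 mi / 50 mpg = 23.4 gal
Cost = 23.4 gal × €4.78/gal = €111.85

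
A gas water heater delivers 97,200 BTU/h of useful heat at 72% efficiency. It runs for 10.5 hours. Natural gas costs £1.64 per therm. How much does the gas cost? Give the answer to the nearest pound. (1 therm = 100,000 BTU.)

£23

Heat delivered = 97,200 BTU/h × 10.5 h = 1,020,600 BTU
Gas input = 1,020,600 / 0.72 = 1,417,500 BTU
= 1,417,500 / 100,000 = 14.18 therm
Cost = 14.18 × £1.64/therm = £23.25 ≈ £23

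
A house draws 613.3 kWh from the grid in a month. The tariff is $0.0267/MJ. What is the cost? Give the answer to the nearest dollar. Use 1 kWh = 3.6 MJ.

$59

613.3 kWh × (3.6 MJ/kWh) = 2,208 MJ
Cost = 2,208 MJ × $0.0267/MJ = $58.95 ≈ $59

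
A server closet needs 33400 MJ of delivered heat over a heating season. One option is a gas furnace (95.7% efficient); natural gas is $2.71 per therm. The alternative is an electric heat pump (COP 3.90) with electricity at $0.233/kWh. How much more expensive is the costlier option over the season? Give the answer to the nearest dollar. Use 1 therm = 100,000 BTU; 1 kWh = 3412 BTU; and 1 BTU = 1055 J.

Heat load = 33400 MJ = 33,400,000,000 J / 1055 = 31,658,768 BTU
Gas: input = 31,658,768 / 0.957 = 33,081,262 BTU = 330.8 therm → 330.8 × $2.71 = $896.50
Heat pump: 31,658,768 BTU / 3412 = 9,279 kWh heat; / 3.90 = 2,379 kWh in → × $0.233 = $554.34
Difference = |$896.50 − $554.34| = $342.16 ≈ $342

$342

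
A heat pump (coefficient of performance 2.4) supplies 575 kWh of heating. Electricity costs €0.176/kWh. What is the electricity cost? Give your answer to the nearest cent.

€42.17

Electrical input = 575 kWh / 2.4 = 239.6 kWh
Cost = 239.6 × €0.176/kWh = €42.17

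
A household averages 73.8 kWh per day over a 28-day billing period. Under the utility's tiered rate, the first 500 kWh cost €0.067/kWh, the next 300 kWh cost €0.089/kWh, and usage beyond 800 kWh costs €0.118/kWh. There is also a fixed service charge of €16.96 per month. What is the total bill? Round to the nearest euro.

Usage = 73.8 kWh/day × 28 days = 2066.4 kWh
First 500 kWh × €0.067 = €33.50
Next 300 kWh × €0.089 = €26.70
Remaining 1266.4 kWh × €0.118 = €149.44
Energy charge = €209.64; + service €16.96 = €226.60 ≈ €227

€227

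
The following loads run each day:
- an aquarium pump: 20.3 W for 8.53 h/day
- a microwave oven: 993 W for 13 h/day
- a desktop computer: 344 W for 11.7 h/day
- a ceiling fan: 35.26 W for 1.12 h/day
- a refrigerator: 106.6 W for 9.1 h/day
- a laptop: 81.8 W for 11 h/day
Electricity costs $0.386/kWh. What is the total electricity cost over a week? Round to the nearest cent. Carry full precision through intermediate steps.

$51.38

aquarium pump: 20.3 W × 8.53 h × 7 d = 1,212 Wh = 1.212 kWh
microwave oven: 993 W × 13 h × 7 d = 90,363 Wh = 90.36 kWh
desktop computer: 344 W × 11.7 h × 7 d = 28,174 Wh = 28.17 kWh
ceiling fan: 35.26 W × 1.12 h × 7 d = 276 Wh = 0.2764 kWh
refrigerator: 106.6 W × 9.1 h × 7 d = 6,790 Wh = 6.79 kWh
laptop: 81.8 W × 11 h × 7 d = 6,299 Wh = 6.299 kWh
Total energy = 1.212 + 90.36 + 28.17 + 0.2764 + 6.79 + 6.299 = 133.1 kWh
Cost = 133.1 kWh × $0.386 = $51.38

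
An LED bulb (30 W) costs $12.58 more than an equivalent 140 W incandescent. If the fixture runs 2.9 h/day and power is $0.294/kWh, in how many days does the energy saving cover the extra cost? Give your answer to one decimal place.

134.1 days

Power saved = 140 − 30 = 110 W
Daily energy saved = 110 W × 2.9 h = 319 Wh = 0.319 kWh
Daily savings = 0.319 × $0.294 = $0.0938
Payback = $12.58 / $0.0938 per day = 134.1 days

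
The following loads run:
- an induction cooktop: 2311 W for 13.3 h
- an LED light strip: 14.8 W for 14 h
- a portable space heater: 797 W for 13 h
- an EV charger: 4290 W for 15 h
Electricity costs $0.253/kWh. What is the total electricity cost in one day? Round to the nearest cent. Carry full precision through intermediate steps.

induction cooktop: 2311 W × 13.3 h = 30,736 Wh = 30.74 kWh
LED light strip: 14.8 W × 14 h = 207 Wh = 0.2072 kWh
portable space heater: 797 W × 13 h = 10,361 Wh = 10.36 kWh
EV charger: 4290 W × 15 h = 64,350 Wh = 64.35 kWh
Total energy = 30.74 + 0.2072 + 10.36 + 64.35 = 105.7 kWh
Cost = 105.7 kWh × $0.253 = $26.73

$26.73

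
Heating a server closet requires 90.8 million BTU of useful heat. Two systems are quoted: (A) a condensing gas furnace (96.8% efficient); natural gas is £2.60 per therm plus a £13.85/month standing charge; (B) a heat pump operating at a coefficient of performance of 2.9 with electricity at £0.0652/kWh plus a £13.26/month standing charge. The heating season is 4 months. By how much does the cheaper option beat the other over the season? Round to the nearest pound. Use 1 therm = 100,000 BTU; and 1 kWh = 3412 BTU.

£1843

Heat load = 90.8 × 10⁶ BTU = 90,800,000 BTU
Gas: input = 90,800,000 / 0.968 = 93,801,653 BTU = 938 therm → 938 × £2.60 = £2,438.84; + 4 × £13.85 standing = £2,494.24
Heat pump: 90,800,000 BTU / 3412 = 26,610 kWh heat; / 2.9 = 9,177 kWh in → × £0.0652 = £598.31; + 4 × £13.26 standing = £651.35
Difference = |£2,494.24 − £651.35| = £1,842.89 ≈ £1843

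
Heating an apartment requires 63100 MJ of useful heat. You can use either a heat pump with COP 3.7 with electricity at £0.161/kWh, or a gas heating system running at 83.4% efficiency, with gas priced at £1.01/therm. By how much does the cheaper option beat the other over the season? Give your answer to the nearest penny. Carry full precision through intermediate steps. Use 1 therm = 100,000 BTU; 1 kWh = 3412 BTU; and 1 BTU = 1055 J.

£38.44

Heat load = 63100 MJ = 63,100,000,000 J / 1055 = 59,810,427 BTU
Gas: input = 59,810,427 / 0.834 = 71,715,140 BTU = 717.2 therm → 717.2 × £1.01 = £724.32
Heat pump: 59,810,427 BTU / 3412 = 17,530 kWh heat; / 3.7 = 4,738 kWh in → × £0.161 = £762.77
Difference = |£724.32 − £762.77| = £38.44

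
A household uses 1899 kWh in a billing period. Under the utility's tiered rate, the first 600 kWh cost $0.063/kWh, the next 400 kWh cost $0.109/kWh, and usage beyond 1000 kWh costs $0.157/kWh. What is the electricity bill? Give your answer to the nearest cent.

First 600 kWh × $0.063 = $37.80
Next 400 kWh × $0.109 = $43.60
Remaining 899 kWh × $0.157 = $141.14
Total = $222.54

$222.54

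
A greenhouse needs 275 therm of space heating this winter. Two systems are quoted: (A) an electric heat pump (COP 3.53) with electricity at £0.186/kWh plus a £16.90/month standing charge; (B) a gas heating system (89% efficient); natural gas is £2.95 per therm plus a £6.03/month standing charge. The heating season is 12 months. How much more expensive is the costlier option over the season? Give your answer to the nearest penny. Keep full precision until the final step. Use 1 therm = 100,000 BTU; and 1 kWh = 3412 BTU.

£356.40

Heat load = 275 therm × 100,000 = 27,500,000 BTU
Gas: input = 27,500,000 / 0.89 = 30,898,876 BTU = 309 therm → 309 × £2.95 = £911.52; + 12 × £6.03 standing = £983.88
Heat pump: 27,500,000 BTU / 3412 = 8,060 kWh heat; / 3.53 = 2,283 kWh in → × £0.186 = £424.68; + 12 × £16.90 standing = £627.48
Difference = |£983.88 − £627.48| = £356.40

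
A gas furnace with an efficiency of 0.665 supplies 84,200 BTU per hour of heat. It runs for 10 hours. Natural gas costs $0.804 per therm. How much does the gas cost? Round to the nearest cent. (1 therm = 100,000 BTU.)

$10.18

Heat delivered = 84,200 BTU/h × 10 h = 842,000 BTU
Gas input = 842,000 / 0.665 = 1,266,165 BTU
= 1,266,165 / 100,000 = 12.66 therm
Cost = 12.66 × $0.804/therm = $10.18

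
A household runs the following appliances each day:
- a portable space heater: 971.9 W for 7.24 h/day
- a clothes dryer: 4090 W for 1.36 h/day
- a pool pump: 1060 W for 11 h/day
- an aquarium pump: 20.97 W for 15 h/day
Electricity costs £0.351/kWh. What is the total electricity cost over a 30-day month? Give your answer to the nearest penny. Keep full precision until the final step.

£258.76

portable space heater: 971.9 W × 7.24 h × 30 d = 211,097 Wh = 211.1 kWh
clothes dryer: 4090 W × 1.36 h × 30 d = 166,872 Wh = 166.9 kWh
pool pump: 1060 W × 11 h × 30 d = 349,800 Wh = 349.8 kWh
aquarium pump: 20.97 W × 15 h × 30 d = 9,436 Wh = 9.436 kWh
Total energy = 211.1 + 166.9 + 349.8 + 9.436 = 737.2 kWh
Cost = 737.2 kWh × £0.351 = £258.76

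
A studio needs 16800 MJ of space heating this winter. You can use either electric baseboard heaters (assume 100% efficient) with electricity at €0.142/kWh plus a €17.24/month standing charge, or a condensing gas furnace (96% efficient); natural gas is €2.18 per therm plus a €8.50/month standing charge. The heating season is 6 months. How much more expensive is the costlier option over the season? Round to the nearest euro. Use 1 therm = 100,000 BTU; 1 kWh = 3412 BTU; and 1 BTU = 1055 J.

Heat load = 16800 MJ = 16,800,000,000 J / 1055 = 15,924,171 BTU
Gas: input = 15,924,171 / 0.96 = 16,587,678 BTU = 165.9 therm → 165.9 × €2.18 = €361.61; + 6 × €8.50 standing = €412.61
Electric: 15,924,171 BTU / 3412 = 4,667 kWh → × €0.142 = €662.73; + 6 × €17.24 standing = €766.17
Difference = |€412.61 − €766.17| = €353.56 ≈ €354

€354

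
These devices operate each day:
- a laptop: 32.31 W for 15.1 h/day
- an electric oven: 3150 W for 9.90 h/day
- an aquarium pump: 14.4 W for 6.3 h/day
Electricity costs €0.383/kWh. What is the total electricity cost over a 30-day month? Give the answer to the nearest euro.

€365

laptop: 32.31 W × 15.1 h × 30 d = 14,636 Wh = 14.64 kWh
electric oven: 3150 W × 9.90 h × 30 d = 935,550 Wh = 935.5 kWh
aquarium pump: 14.4 W × 6.3 h × 30 d = 2,722 Wh = 2.722 kWh
Total energy = 14.64 + 935.5 + 2.722 = 952.9 kWh
Cost = 952.9 kWh × €0.383 = €364.96 ≈ €365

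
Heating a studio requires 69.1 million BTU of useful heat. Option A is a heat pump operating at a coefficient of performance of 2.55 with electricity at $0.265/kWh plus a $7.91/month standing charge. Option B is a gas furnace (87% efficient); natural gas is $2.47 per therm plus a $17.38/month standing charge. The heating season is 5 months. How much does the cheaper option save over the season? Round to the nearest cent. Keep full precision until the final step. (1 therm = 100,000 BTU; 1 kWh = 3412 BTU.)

Heat load = 69.1 × 10⁶ BTU = 69,100,000 BTU
Gas: input = 69,100,000 / 0.87 = 79,425,287 BTU = 794.3 therm → 794.3 × $2.47 = $1,961.80; + 5 × $17.38 standing = $2,048.70
Heat pump: 69,100,000 BTU / 3412 = 20,250 kWh heat; / 2.55 = 7,942 kWh in → × $0.265 = $2,104.62; + 5 × $7.91 standing = $2,144.17
Difference = |$2,048.70 − $2,144.17| = $95.47

$95.47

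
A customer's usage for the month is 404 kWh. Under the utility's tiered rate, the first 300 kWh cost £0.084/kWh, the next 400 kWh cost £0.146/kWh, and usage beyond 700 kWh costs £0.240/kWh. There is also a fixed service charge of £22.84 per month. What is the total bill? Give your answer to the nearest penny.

£63.22

First 300 kWh × £0.084 = £25.20
Next 104 kWh × £0.146 = £15.18
Remaining tier: 0 kWh (not reached)
Energy charge = £40.38; + service £22.84 = £63.22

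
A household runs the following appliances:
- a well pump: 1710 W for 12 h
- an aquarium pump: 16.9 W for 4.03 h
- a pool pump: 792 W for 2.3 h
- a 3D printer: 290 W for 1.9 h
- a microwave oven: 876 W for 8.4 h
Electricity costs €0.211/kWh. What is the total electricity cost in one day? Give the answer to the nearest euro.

well pump: 1710 W × 12 h = 20,520 Wh = 20.52 kWh
aquarium pump: 16.9 W × 4.03 h = 68 Wh = 0.06811 kWh
pool pump: 792 W × 2.3 h = 1,822 Wh = 1.822 kWh
3D printer: 290 W × 1.9 h = 551 Wh = 0.551 kWh
microwave oven: 876 W × 8.4 h = 7,358 Wh = 7.358 kWh
Total energy = 20.52 + 0.06811 + 1.822 + 0.551 + 7.358 = 30.32 kWh
Cost = 30.32 kWh × €0.211 = €6.40 ≈ €6

€6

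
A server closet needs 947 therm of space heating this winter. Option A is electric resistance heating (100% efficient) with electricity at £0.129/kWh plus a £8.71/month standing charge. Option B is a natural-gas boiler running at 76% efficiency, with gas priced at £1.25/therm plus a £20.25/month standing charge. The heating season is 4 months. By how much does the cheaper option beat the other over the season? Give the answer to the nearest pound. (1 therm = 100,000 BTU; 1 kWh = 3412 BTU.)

£1977

Heat load = 947 therm × 100,000 = 94,700,000 BTU
Gas: input = 94,700,000 / 0.76 = 124,605,263 BTU = 1,246 therm → 1,246 × £1.25 = £1,557.57; + 4 × £20.25 standing = £1,638.57
Electric: 94,700,000 BTU / 3412 = 27,750 kWh → × £0.129 = £3,580.39; + 4 × £8.71 standing = £3,615.23
Difference = |£1,638.57 − £3,615.23| = £1,976.67 ≈ £1977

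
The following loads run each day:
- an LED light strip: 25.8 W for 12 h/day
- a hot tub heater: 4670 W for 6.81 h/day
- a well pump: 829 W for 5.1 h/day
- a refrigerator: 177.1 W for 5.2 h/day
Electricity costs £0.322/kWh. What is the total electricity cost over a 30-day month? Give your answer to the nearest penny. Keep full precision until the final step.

LED light strip: 25.8 W × 12 h × 30 d = 9,288 Wh = 9.288 kWh
hot tub heater: 4670 W × 6.81 h × 30 d = 954,081 Wh = 954.1 kWh
well pump: 829 W × 5.1 h × 30 d = 126,837 Wh = 126.8 kWh
refrigerator: 177.1 W × 5.2 h × 30 d = 27,628 Wh = 27.63 kWh
Total energy = 9.288 + 954.1 + 126.8 + 27.63 = 1,118 kWh
Cost = 1,118 kWh × £0.322 = £359.94

£359.94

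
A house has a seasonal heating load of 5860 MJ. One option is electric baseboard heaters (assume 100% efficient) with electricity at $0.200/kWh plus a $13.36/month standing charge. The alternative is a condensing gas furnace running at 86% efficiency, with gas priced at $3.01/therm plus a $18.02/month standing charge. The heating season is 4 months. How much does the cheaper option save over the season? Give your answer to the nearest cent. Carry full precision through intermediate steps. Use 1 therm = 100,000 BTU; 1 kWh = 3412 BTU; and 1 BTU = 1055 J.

$112.54

Heat load = 5860 MJ = 5,860,000,000 J / 1055 = 5,554,502 BTU
Gas: input = 5,554,502 / 0.86 = 6,458,724 BTU = 64.59 therm → 64.59 × $3.01 = $194.41; + 4 × $18.02 standing = $266.49
Electric: 5,554,502 BTU / 3412 = 1,628 kWh → × $0.200 = $325.59; + 4 × $13.36 standing = $379.03
Difference = |$266.49 − $379.03| = $112.54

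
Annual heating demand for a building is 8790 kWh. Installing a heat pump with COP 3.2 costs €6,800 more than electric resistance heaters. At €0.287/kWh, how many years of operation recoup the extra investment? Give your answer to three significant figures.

3.92 years

Resistance: 8790 kWh × €0.287 = €2,522.73/yr
Heat pump: 8790 / 3.2 = 2747 kWh in → × €0.287 = €788.35/yr
Annual savings = €1,734.38
Payback = €6,800 / €1,734.38 = 3.92 years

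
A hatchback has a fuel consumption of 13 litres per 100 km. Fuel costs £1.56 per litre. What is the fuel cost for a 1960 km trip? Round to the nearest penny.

Fuel = 13 L/100 km × 1960 km / 100 = 254.8 L
Cost = 254.8 L × £1.56/L = £397.49

£397.49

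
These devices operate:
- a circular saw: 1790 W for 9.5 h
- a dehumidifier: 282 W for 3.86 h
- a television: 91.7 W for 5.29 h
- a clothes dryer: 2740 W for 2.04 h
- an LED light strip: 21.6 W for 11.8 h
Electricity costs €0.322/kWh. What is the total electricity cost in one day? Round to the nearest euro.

circular saw: 1790 W × 9.5 h = 17,005 Wh = 17 kWh
dehumidifier: 282 W × 3.86 h = 1,089 Wh = 1.089 kWh
television: 91.7 W × 5.29 h = 485 Wh = 0.4851 kWh
clothes dryer: 2740 W × 2.04 h = 5,590 Wh = 5.59 kWh
LED light strip: 21.6 W × 11.8 h = 255 Wh = 0.2549 kWh
Total energy = 17 + 1.089 + 0.4851 + 5.59 + 0.2549 = 24.42 kWh
Cost = 24.42 kWh × €0.322 = €7.86 ≈ €8

€8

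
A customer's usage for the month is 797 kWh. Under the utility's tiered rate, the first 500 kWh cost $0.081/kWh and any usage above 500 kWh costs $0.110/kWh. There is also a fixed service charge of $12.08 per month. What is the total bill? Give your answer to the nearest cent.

$85.25

First 500 kWh × $0.081 = $40.50
Remaining 297 kWh × $0.110 = $32.67
Energy charge = $73.17; + service $12.08 = $85.25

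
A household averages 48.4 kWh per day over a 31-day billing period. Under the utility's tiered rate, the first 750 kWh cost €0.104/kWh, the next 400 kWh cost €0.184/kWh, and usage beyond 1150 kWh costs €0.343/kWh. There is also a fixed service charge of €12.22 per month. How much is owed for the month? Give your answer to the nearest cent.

Usage = 48.4 kWh/day × 31 days = 1500.4 kWh
First 750 kWh × €0.104 = €78.00
Next 400 kWh × €0.184 = €73.60
Remaining 350.4 kWh × €0.343 = €120.19
Energy charge = €271.79; + service €12.22 = €284.01

€284.01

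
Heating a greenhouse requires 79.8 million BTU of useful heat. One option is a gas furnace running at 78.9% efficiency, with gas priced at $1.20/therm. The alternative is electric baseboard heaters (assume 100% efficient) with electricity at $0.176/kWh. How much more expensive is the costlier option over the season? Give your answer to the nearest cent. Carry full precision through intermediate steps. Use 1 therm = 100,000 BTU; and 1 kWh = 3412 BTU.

$2902.61

Heat load = 79.8 × 10⁶ BTU = 79,800,000 BTU
Gas: input = 79,800,000 / 0.789 = 101,140,684 BTU = 1,011 therm → 1,011 × $1.20 = $1,213.69
Electric: 79,800,000 BTU / 3412 = 23,390 kWh → × $0.176 = $4,116.30
Difference = |$1,213.69 − $4,116.30| = $2,902.61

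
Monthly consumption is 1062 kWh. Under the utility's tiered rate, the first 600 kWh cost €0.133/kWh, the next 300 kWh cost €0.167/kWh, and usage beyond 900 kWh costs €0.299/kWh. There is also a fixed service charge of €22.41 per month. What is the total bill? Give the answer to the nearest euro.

First 600 kWh × €0.133 = €79.80
Next 300 kWh × €0.167 = €50.10
Remaining 162 kWh × €0.299 = €48.44
Energy charge = €178.34; + service €22.41 = €200.75 ≈ €201

€201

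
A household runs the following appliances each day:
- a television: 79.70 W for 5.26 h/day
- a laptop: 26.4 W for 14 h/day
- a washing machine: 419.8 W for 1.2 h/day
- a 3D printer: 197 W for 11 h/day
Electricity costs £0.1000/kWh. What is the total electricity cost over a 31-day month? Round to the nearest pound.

television: 79.70 W × 5.26 h × 31 d = 12,996 Wh = 13 kWh
laptop: 26.4 W × 14 h × 31 d = 11,458 Wh = 11.46 kWh
washing machine: 419.8 W × 1.2 h × 31 d = 15,617 Wh = 15.62 kWh
3D printer: 197 W × 11 h × 31 d = 67,177 Wh = 67.18 kWh
Total energy = 13 + 11.46 + 15.62 + 67.18 = 107.2 kWh
Cost = 107.2 kWh × £0.1000 = £10.72 ≈ £11

£11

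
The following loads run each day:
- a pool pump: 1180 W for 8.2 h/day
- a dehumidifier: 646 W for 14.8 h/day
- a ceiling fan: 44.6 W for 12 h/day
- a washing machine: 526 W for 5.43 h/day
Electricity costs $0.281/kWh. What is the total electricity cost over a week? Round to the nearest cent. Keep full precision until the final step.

pool pump: 1180 W × 8.2 h × 7 d = 67,732 Wh = 67.73 kWh
dehumidifier: 646 W × 14.8 h × 7 d = 66,926 Wh = 66.93 kWh
ceiling fan: 44.6 W × 12 h × 7 d = 3,746 Wh = 3.746 kWh
washing machine: 526 W × 5.43 h × 7 d = 19,993 Wh = 19.99 kWh
Total energy = 67.73 + 66.93 + 3.746 + 19.99 = 158.4 kWh
Cost = 158.4 kWh × $0.281 = $44.51

$44.51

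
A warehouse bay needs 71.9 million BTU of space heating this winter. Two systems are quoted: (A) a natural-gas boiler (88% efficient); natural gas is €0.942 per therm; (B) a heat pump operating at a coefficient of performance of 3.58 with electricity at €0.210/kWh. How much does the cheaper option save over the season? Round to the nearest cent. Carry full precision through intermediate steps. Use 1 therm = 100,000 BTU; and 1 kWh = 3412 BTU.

Heat load = 71.9 × 10⁶ BTU = 71,900,000 BTU
Gas: input = 71,900,000 / 0.88 = 81,704,545 BTU = 817 therm → 817 × €0.942 = €769.66
Heat pump: 71,900,000 BTU / 3412 = 21,070 kWh heat; / 3.58 = 5,886 kWh in → × €0.210 = €1,236.11
Difference = |€769.66 − €1,236.11| = €466.45

€466.45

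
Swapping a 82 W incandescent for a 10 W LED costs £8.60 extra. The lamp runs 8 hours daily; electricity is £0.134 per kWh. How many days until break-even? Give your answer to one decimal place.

Power saved = 82 − 10 = 72 W
Daily energy saved = 72 W × 8 h = 576 Wh = 0.576 kWh
Daily savings = 0.576 × £0.134 = £0.0772
Payback = £8.60 / £0.0772 per day = 111.4 days

111.4 days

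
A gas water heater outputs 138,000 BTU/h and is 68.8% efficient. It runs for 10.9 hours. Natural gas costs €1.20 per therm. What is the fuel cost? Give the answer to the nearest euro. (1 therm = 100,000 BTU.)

€26

Heat delivered = 138,000 BTU/h × 10.9 h = 1,504,200 BTU
Gas input = 1,504,200 / 0.688 = 2,186,337 BTU
= 2,186,337 / 100,000 = 21.86 therm
Cost = 21.86 × €1.20/therm = €26.24 ≈ €26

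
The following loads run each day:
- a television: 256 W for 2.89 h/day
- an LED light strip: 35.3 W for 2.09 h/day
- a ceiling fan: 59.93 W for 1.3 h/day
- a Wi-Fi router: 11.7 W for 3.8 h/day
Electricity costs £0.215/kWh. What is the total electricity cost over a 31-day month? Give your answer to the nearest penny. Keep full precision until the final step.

television: 256 W × 2.89 h × 31 d = 22,935 Wh = 22.94 kWh
LED light strip: 35.3 W × 2.09 h × 31 d = 2,287 Wh = 2.287 kWh
ceiling fan: 59.93 W × 1.3 h × 31 d = 2,415 Wh = 2.415 kWh
Wi-Fi router: 11.7 W × 3.8 h × 31 d = 1,378 Wh = 1.378 kWh
Total energy = 22.94 + 2.287 + 2.415 + 1.378 = 29.02 kWh
Cost = 29.02 kWh × £0.215 = £6.24

£6.24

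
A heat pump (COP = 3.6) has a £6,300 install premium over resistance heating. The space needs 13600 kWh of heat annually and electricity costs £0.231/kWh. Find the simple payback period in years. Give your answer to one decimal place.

2.8 years

Resistance: 13600 kWh × £0.231 = £3,141.60/yr
Heat pump: 13600 / 3.6 = 3778 kWh in → × £0.231 = £872.67/yr
Annual savings = £2,268.93
Payback = £6,300 / £2,268.93 = 2.78 years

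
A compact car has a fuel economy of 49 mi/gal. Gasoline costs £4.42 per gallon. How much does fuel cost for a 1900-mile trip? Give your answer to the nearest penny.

Fuel = 1900 mi / 49 mpg = 38.78 gal
Cost = 38.78 gal × £4.42/gal = £171.39

£171.39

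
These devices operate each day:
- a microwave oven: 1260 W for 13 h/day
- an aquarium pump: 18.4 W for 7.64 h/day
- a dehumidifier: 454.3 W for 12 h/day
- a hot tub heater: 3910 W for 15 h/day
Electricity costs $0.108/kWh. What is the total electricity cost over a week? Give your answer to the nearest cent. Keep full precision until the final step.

microwave oven: 1260 W × 13 h × 7 d = 114,660 Wh = 114.7 kWh
aquarium pump: 18.4 W × 7.64 h × 7 d = 984 Wh = 0.984 kWh
dehumidifier: 454.3 W × 12 h × 7 d = 38,161 Wh = 38.16 kWh
hot tub heater: 3910 W × 15 h × 7 d = 410,550 Wh = 410.6 kWh
Total energy = 114.7 + 0.984 + 38.16 + 410.6 = 564.4 kWh
Cost = 564.4 kWh × $0.108 = $60.95

$60.95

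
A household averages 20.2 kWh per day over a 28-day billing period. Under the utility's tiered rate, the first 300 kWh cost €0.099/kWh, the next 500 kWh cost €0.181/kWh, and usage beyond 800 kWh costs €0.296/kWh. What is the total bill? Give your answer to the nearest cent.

€77.77

Usage = 20.2 kWh/day × 28 days = 565.6 kWh
First 300 kWh × €0.099 = €29.70
Next 265.6 kWh × €0.181 = €48.07
Remaining tier: 0 kWh (not reached)
Total = €77.77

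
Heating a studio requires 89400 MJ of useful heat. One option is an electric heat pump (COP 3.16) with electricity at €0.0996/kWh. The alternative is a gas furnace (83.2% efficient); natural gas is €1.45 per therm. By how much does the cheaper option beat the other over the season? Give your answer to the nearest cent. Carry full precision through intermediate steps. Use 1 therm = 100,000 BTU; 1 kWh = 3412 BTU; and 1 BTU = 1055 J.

Heat load = 89400 MJ = 89,400,000,000 J / 1055 = 84,739,336 BTU
Gas: input = 84,739,336 / 0.832 = 101,850,164 BTU = 1,019 therm → 1,019 × €1.45 = €1,476.83
Heat pump: 84,739,336 BTU / 3412 = 24,840 kWh heat; / 3.16 = 7,859 kWh in → × €0.0996 = €782.80
Difference = |€1,476.83 − €782.80| = €694.03

€694.03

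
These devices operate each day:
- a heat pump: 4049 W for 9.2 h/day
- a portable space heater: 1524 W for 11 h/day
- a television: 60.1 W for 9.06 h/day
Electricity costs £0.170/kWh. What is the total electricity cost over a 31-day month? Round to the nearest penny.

£287.53

heat pump: 4049 W × 9.2 h × 31 d = 1,154,775 Wh = 1,155 kWh
portable space heater: 1524 W × 11 h × 31 d = 519,684 Wh = 519.7 kWh
television: 60.1 W × 9.06 h × 31 d = 16,880 Wh = 16.88 kWh
Total energy = 1,155 + 519.7 + 16.88 = 1,691 kWh
Cost = 1,691 kWh × £0.170 = £287.53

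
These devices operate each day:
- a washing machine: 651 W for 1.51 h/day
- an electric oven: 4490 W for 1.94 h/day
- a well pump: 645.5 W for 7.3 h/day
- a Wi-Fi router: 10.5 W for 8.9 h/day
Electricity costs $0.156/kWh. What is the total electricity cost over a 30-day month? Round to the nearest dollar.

washing machine: 651 W × 1.51 h × 30 d = 29,490 Wh = 29.49 kWh
electric oven: 4490 W × 1.94 h × 30 d = 261,318 Wh = 261.3 kWh
well pump: 645.5 W × 7.3 h × 30 d = 141,364 Wh = 141.4 kWh
Wi-Fi router: 10.5 W × 8.9 h × 30 d = 2,804 Wh = 2.804 kWh
Total energy = 29.49 + 261.3 + 141.4 + 2.804 = 435 kWh
Cost = 435 kWh × $0.156 = $67.86 ≈ $68

$68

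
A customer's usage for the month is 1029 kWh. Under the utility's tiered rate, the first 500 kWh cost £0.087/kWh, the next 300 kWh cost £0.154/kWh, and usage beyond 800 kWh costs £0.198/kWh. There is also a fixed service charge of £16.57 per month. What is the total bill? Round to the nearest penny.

First 500 kWh × £0.087 = £43.50
Next 300 kWh × £0.154 = £46.20
Remaining 229 kWh × £0.198 = £45.34
Energy charge = £135.04; + service £16.57 = £151.61

£151.61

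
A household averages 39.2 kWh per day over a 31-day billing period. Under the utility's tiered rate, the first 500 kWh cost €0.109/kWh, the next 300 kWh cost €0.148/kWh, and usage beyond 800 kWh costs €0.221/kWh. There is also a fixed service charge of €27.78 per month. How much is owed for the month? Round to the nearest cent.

Usage = 39.2 kWh/day × 31 days = 1215.2 kWh
First 500 kWh × €0.109 = €54.50
Next 300 kWh × €0.148 = €44.40
Remaining 415.2 kWh × €0.221 = €91.76
Energy charge = €190.66; + service €27.78 = €218.44

€218.44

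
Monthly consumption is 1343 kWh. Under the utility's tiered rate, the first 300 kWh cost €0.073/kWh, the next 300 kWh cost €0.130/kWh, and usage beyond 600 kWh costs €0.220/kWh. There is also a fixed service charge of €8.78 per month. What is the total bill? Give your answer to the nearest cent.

First 300 kWh × €0.073 = €21.90
Next 300 kWh × €0.130 = €39.00
Remaining 743 kWh × €0.220 = €163.46
Energy charge = €224.36; + service €8.78 = €233.14

€233.14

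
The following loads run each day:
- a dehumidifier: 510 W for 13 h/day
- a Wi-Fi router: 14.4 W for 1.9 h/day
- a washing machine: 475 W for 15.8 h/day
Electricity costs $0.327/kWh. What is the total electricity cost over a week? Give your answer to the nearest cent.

$32.42

dehumidifier: 510 W × 13 h × 7 d = 46,410 Wh = 46.41 kWh
Wi-Fi router: 14.4 W × 1.9 h × 7 d = 192 Wh = 0.1915 kWh
washing machine: 475 W × 15.8 h × 7 d = 52,535 Wh = 52.53 kWh
Total energy = 46.41 + 0.1915 + 52.53 = 99.14 kWh
Cost = 99.14 kWh × $0.327 = $32.42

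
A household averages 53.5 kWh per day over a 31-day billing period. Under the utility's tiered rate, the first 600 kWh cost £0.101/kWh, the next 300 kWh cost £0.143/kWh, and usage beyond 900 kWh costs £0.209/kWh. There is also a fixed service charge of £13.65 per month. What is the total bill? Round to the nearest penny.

Usage = 53.5 kWh/day × 31 days = 1658.5 kWh
First 600 kWh × £0.101 = £60.60
Next 300 kWh × £0.143 = £42.90
Remaining 758.5 kWh × £0.209 = £158.53
Energy charge = £262.03; + service £13.65 = £275.68

£275.68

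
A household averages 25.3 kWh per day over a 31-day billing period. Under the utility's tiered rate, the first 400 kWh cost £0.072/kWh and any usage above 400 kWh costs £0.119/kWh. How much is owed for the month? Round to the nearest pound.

£75

Usage = 25.3 kWh/day × 31 days = 784.3 kWh
First 400 kWh × £0.072 = £28.80
Remaining 384.3 kWh × £0.119 = £45.73
Total = £74.53 ≈ £75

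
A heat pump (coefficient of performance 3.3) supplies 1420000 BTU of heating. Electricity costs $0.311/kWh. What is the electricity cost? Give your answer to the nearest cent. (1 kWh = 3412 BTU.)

$39.22

Heat delivered = 1,420,000 BTU / 3412 = 416.2 kWh
Electrical input = 416.2 kWh / 3.3 = 126.1 kWh
Cost = 126.1 × $0.311/kWh = $39.22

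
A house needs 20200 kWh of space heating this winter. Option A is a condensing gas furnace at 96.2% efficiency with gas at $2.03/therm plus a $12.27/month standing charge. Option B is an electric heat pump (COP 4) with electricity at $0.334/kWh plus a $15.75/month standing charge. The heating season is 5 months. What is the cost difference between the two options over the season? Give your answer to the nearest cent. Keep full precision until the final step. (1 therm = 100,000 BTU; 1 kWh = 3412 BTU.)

Heat load = 20200 kWh × 3412 = 68,922,400 BTU
Gas: input = 68,922,400 / 0.962 = 71,644,906 BTU = 716.4 therm → 716.4 × $2.03 = $1,454.39; + 5 × $12.27 standing = $1,515.74
Heat pump: 68,922,400 BTU / 3412 = 20,200 kWh heat; / 4 = 5,050 kWh in → × $0.334 = $1,686.70; + 5 × $15.75 standing = $1,765.45
Difference = |$1,515.74 − $1,765.45| = $249.71

$249.71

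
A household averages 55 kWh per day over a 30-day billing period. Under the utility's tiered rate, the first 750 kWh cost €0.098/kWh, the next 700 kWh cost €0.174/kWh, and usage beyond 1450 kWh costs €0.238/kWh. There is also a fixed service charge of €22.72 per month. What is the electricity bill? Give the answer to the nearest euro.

Usage = 55 kWh/day × 30 days = 1650 kWh
First 750 kWh × €0.098 = €73.50
Next 700 kWh × €0.174 = €121.80
Remaining 200 kWh × €0.238 = €47.60
Energy charge = €242.90; + service €22.72 = €265.62 ≈ €266

€266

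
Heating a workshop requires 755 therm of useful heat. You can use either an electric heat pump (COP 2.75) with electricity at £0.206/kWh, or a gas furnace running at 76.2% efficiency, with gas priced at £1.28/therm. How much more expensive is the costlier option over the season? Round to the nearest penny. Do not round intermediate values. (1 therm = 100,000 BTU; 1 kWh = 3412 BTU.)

Heat load = 755 therm × 100,000 = 75,500,000 BTU
Gas: input = 75,500,000 / 0.762 = 99,081,365 BTU = 990.8 therm → 990.8 × £1.28 = £1,268.24
Heat pump: 75,500,000 BTU / 3412 = 22,130 kWh heat; / 2.75 = 8,046 kWh in → × £0.206 = £1,657.57
Difference = |£1,268.24 − £1,657.57| = £389.33

£389.33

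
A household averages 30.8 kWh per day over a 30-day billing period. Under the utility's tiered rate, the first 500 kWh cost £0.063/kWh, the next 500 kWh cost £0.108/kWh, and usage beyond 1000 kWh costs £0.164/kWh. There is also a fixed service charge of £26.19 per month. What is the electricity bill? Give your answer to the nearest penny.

£103.48

Usage = 30.8 kWh/day × 30 days = 924 kWh
First 500 kWh × £0.063 = £31.50
Next 424 kWh × £0.108 = £45.79
Remaining tier: 0 kWh (not reached)
Energy charge = £77.29; + service £26.19 = £103.48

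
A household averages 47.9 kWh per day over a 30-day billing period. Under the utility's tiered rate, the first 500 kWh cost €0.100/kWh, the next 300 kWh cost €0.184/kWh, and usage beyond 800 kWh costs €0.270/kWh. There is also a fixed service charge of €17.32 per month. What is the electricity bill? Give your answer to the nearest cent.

Usage = 47.9 kWh/day × 30 days = 1437 kWh
First 500 kWh × €0.100 = €50.00
Next 300 kWh × €0.184 = €55.20
Remaining 637 kWh × €0.270 = €171.99
Energy charge = €277.19; + service €17.32 = €294.51

€294.51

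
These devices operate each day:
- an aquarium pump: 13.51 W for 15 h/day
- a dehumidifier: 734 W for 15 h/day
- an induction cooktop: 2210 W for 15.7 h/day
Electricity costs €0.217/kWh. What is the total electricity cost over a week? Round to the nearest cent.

€69.74

aquarium pump: 13.51 W × 15 h × 7 d = 1,419 Wh = 1.419 kWh
dehumidifier: 734 W × 15 h × 7 d = 77,070 Wh = 77.07 kWh
induction cooktop: 2210 W × 15.7 h × 7 d = 242,879 Wh = 242.9 kWh
Total energy = 1.419 + 77.07 + 242.9 = 321.4 kWh
Cost = 321.4 kWh × €0.217 = €69.74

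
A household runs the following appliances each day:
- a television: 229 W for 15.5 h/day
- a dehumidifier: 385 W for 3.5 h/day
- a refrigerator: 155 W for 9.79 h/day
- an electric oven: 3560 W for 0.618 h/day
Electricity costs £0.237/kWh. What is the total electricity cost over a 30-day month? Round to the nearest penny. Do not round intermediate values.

television: 229 W × 15.5 h × 30 d = 106,485 Wh = 106.5 kWh
dehumidifier: 385 W × 3.5 h × 30 d = 40,425 Wh = 40.42 kWh
refrigerator: 155 W × 9.79 h × 30 d = 45,523 Wh = 45.52 kWh
electric oven: 3560 W × 0.618 h × 30 d = 66,002 Wh = 66 kWh
Total energy = 106.5 + 40.42 + 45.52 + 66 = 258.4 kWh
Cost = 258.4 kWh × £0.237 = £61.25

£61.25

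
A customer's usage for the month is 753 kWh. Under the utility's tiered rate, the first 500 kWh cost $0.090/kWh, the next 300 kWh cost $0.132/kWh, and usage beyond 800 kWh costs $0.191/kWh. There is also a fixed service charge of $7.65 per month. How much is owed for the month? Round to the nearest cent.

$86.05

First 500 kWh × $0.090 = $45.00
Next 253 kWh × $0.132 = $33.40
Remaining tier: 0 kWh (not reached)
Energy charge = $78.40; + service $7.65 = $86.05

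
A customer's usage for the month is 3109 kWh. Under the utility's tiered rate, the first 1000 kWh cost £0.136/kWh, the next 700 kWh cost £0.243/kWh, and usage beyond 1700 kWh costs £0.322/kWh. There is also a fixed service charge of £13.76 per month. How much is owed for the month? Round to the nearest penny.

First 1000 kWh × £0.136 = £136.00
Next 700 kWh × £0.243 = £170.10
Remaining 1409 kWh × £0.322 = £453.70
Energy charge = £759.80; + service £13.76 = £773.56

£773.56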